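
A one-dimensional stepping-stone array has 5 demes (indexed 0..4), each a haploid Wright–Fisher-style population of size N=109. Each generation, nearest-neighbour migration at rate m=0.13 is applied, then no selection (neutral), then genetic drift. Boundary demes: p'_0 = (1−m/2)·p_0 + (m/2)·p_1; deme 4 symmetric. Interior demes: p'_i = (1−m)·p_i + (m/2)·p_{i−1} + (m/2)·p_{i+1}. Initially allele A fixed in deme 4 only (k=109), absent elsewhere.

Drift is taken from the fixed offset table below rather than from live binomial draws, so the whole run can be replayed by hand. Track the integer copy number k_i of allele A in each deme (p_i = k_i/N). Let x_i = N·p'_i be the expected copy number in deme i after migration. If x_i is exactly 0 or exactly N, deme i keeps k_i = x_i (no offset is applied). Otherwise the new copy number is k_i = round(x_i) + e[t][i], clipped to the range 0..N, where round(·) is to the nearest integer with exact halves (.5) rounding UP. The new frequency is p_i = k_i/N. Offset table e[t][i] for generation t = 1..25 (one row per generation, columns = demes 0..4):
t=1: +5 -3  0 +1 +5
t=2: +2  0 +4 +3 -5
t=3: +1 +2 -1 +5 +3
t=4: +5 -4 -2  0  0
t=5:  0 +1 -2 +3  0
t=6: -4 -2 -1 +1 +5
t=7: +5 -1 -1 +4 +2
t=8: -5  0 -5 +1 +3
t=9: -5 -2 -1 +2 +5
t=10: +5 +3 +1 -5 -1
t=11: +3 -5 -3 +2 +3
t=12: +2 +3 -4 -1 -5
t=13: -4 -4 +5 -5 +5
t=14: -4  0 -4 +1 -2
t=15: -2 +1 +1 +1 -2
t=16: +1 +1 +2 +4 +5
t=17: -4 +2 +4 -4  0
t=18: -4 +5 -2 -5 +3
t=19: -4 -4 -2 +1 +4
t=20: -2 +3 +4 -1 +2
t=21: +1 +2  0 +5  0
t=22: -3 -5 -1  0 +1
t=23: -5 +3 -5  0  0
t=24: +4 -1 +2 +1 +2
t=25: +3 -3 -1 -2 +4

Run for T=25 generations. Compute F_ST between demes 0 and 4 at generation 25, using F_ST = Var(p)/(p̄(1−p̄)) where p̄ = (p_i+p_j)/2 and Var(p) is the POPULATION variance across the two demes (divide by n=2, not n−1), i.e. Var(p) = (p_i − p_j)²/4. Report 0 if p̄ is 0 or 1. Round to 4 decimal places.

t=0: k=[0 0 0 0 109]
t=1: x=[0.0000 0.0000 0.0000 7.0850 101.9150] k=[0 0 0 8 107]
t=2: x=[0.0000 0.0000 0.5200 13.9150 100.5650] k=[0 0 5 17 96]
t=3: x=[0.0000 0.3250 5.4550 21.3550 90.8650] k=[0 2 4 26 94]
t=4: x=[0.1300 2.0000 5.3000 28.9900 89.5800] k=[5 0 3 29 90]
t=5: x=[4.6750 0.5200 4.4950 31.2750 86.0350] k=[5 2 2 34 86]
t=6: x=[4.8050 2.1950 4.0800 35.3000 82.6200] k=[1 0 3 36 88]
t=7: x=[0.9350 0.2600 4.9500 37.2350 84.6200] k=[6 0 4 41 87]
t=8: x=[5.6100 0.6500 6.1450 41.5850 84.0100] k=[1 1 1 43 87]
t=9: x=[1.0000 1.0000 3.7300 43.1300 84.1400] k=[0 0 3 45 89]
t=10: x=[0.0000 0.1950 5.5350 45.1300 86.1400] k=[0 3 7 40 85]
t=11: x=[0.1950 3.0650 8.8850 40.7800 82.0750] k=[3 0 6 43 85]
t=12: x=[2.8050 0.5850 8.0150 43.3250 82.2700] k=[5 4 4 42 77]
t=13: x=[4.9350 4.0650 6.4700 41.8050 74.7250] k=[1 0 11 37 80]
t=14: x=[0.9350 0.7800 11.9750 38.1050 77.2050] k=[0 1 8 39 75]
t=15: x=[0.0650 1.3900 9.5600 39.3250 72.6600] k=[0 2 11 40 71]
t=16: x=[0.1300 2.4550 12.3000 40.1300 68.9850] k=[1 3 14 44 74]
t=17: x=[1.1300 3.5850 15.2350 44.0000 72.0500] k=[0 6 19 40 72]
t=18: x=[0.3900 6.4550 19.5200 40.7150 69.9200] k=[0 11 18 36 73]
t=19: x=[0.7150 10.7400 18.7150 37.2350 70.5950] k=[0 7 17 38 75]
t=20: x=[0.4550 7.1950 17.7150 39.0400 72.5950] k=[0 10 22 38 75]
t=21: x=[0.6500 10.1300 22.2600 39.3650 72.5950] k=[2 12 22 44 73]
t=22: x=[2.6500 12.0000 22.7800 44.4550 71.1150] k=[0 7 22 44 72]
t=23: x=[0.4550 7.5200 22.4550 44.3900 70.1800] k=[0 11 17 44 70]
t=24: x=[0.7150 10.6750 18.3650 43.9350 68.3100] k=[5 10 20 45 70]
t=25: x=[5.3250 10.3250 20.9750 45.0000 68.3750] k=[8 7 20 43 72]

0.3710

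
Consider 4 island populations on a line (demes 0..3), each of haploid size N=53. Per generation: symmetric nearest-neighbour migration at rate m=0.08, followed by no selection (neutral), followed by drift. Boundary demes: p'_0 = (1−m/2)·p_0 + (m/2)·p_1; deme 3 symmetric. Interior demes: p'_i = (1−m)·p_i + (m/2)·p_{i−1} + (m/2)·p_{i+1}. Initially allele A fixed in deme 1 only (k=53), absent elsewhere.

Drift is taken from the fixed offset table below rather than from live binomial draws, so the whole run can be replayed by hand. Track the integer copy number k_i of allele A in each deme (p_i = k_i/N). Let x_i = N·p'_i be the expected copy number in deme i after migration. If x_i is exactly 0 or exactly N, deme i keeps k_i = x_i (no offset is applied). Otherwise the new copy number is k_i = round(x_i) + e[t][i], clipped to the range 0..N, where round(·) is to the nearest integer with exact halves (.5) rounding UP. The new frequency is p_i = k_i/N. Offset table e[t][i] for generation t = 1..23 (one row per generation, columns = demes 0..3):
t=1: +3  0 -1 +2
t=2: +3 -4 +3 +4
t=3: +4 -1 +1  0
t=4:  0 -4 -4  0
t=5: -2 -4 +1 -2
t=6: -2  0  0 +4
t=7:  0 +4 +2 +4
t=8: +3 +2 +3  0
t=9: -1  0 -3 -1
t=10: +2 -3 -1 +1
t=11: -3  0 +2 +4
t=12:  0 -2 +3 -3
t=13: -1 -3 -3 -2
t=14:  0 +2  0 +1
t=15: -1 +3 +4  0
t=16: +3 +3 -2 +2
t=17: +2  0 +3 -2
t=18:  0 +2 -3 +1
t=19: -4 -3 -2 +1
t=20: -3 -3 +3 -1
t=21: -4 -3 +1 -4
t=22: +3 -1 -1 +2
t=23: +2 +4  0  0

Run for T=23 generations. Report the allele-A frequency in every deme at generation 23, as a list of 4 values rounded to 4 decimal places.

t=0: k=[0 53 0 0]
t=1: x=[2.1200 48.7600 2.1200 0.0000] k=[5 49 1 0]
t=2: x=[6.7600 45.3200 2.8800 0.0400] k=[10 41 6 4]
t=3: x=[11.2400 38.3600 7.3200 4.0800] k=[15 37 8 4]
t=4: x=[15.8800 34.9600 9.0000 4.1600] k=[16 31 5 4]
t=5: x=[16.6000 29.3600 6.0000 4.0400] k=[15 25 7 2]
t=6: x=[15.4000 23.8800 7.5200 2.2000] k=[13 24 8 6]
t=7: x=[13.4400 22.9200 8.5600 6.0800] k=[13 27 11 10]
t=8: x=[13.5600 25.8000 11.6000 10.0400] k=[17 28 15 10]
t=9: x=[17.4400 27.0400 15.3200 10.2000] k=[16 27 12 9]
t=10: x=[16.4400 25.9600 12.4800 9.1200] k=[18 23 11 10]
t=11: x=[18.2000 22.3200 11.4400 10.0400] k=[15 22 13 14]
t=12: x=[15.2800 21.3600 13.4000 13.9600] k=[15 19 16 11]
t=13: x=[15.1600 18.7200 15.9200 11.2000] k=[14 16 13 9]
t=14: x=[14.0800 15.8000 12.9600 9.1600] k=[14 18 13 10]
t=15: x=[14.1600 17.6400 13.0800 10.1200] k=[13 21 17 10]
t=16: x=[13.3200 20.5200 16.8800 10.2800] k=[16 24 15 12]
t=17: x=[16.3200 23.3200 15.2400 12.1200] k=[18 23 18 10]
t=18: x=[18.2000 22.6000 17.8800 10.3200] k=[18 25 15 11]
t=19: x=[18.2800 24.3200 15.2400 11.1600] k=[14 21 13 12]
t=20: x=[14.2800 20.4000 13.2800 12.0400] k=[11 17 16 11]
t=21: x=[11.2400 16.7200 15.8400 11.2000] k=[7 14 17 7]
t=22: x=[7.2800 13.8400 16.4800 7.4000] k=[10 13 15 9]
t=23: x=[10.1200 12.9600 14.6800 9.2400] k=[12 17 15 9]

[0.2264, 0.3208, 0.2830, 0.1698]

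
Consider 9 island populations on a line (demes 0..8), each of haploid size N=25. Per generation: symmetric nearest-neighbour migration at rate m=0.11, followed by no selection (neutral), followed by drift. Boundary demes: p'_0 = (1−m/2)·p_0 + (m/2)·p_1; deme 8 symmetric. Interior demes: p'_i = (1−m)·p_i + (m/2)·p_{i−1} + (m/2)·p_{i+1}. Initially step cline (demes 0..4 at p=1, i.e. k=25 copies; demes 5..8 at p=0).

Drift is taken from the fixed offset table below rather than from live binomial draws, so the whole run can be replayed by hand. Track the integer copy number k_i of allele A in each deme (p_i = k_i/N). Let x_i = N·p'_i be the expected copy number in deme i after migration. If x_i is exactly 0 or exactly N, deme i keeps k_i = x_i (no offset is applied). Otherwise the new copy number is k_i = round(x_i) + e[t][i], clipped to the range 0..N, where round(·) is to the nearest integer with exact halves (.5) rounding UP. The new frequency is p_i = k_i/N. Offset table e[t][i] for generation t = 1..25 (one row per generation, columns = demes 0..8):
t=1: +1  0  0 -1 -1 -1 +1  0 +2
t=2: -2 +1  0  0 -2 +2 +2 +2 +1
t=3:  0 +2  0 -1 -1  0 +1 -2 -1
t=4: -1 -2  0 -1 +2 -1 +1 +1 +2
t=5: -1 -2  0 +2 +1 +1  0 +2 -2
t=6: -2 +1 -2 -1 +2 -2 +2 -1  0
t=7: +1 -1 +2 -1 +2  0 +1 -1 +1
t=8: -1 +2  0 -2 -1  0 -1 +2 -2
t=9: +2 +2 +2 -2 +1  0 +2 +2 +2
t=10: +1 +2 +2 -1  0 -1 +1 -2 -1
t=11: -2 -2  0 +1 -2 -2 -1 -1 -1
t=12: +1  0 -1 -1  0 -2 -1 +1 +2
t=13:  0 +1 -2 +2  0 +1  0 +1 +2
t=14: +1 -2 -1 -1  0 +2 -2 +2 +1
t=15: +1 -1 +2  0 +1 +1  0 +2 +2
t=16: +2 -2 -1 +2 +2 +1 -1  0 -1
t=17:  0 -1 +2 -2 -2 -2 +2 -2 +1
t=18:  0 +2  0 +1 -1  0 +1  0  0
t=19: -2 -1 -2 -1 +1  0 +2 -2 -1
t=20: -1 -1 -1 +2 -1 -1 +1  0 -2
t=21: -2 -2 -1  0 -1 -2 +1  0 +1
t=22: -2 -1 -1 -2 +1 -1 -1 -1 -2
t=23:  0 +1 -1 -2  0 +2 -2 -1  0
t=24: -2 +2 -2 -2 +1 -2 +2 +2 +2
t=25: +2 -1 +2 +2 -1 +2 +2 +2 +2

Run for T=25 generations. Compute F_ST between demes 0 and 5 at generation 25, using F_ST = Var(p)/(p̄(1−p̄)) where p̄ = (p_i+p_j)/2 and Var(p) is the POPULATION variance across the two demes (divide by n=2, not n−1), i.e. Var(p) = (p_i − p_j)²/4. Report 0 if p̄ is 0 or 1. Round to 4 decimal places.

0.0805

t=0: k=[25 25 25 25 25 0 0 0 0]
t=1: x=[25.0000 25.0000 25.0000 25.0000 23.6250 1.3750 0.0000 0.0000 0.0000] k=[25 25 25 25 23 0 0 0 0]
t=2: x=[25.0000 25.0000 25.0000 24.8900 21.8450 1.2650 0.0000 0.0000 0.0000] k=[25 25 25 25 20 3 0 0 0]
t=3: x=[25.0000 25.0000 25.0000 24.7250 19.3400 3.7700 0.1650 0.0000 0.0000] k=[25 25 25 24 18 4 1 0 0]
t=4: x=[25.0000 25.0000 24.9450 23.7250 17.5600 4.6050 1.1100 0.0550 0.0000] k=[25 25 25 23 20 4 2 1 0]
t=5: x=[25.0000 25.0000 24.8900 22.9450 19.2850 4.7700 2.0550 1.0000 0.0550] k=[25 25 25 25 20 6 2 3 0]
t=6: x=[25.0000 25.0000 25.0000 24.7250 19.5050 6.5500 2.2750 2.7800 0.1650] k=[25 25 25 24 22 5 4 2 0]
t=7: x=[25.0000 25.0000 24.9450 23.9450 21.1750 5.8800 3.9450 2.0000 0.1100] k=[25 25 25 23 23 6 5 1 1]
t=8: x=[25.0000 25.0000 24.8900 23.1100 22.0650 6.8800 4.8350 1.2200 1.0000] k=[25 25 25 21 21 7 4 3 0]
t=9: x=[25.0000 25.0000 24.7800 21.2200 20.2300 7.6050 4.1100 2.8900 0.1650] k=[25 25 25 19 21 8 6 5 2]
t=10: x=[25.0000 25.0000 24.6700 19.4400 20.1750 8.6050 6.0550 4.8900 2.1650] k=[25 25 25 18 20 8 7 3 1]
t=11: x=[25.0000 25.0000 24.6150 18.4950 19.2300 8.6050 6.8350 3.1100 1.1100] k=[25 25 25 19 17 7 6 2 0]
t=12: x=[25.0000 25.0000 24.6700 19.2200 16.5600 7.4950 5.8350 2.1100 0.1100] k=[25 25 24 18 17 5 5 3 2]
t=13: x=[25.0000 24.9450 23.7250 18.2750 16.3950 5.6600 4.8900 3.0550 2.0550] k=[25 25 22 20 16 7 5 4 4]
t=14: x=[25.0000 24.8350 22.0550 19.8900 15.7250 7.3850 5.0550 4.0550 4.0000] k=[25 23 21 19 16 9 3 6 5]
t=15: x=[24.8900 23.0000 21.0000 18.9450 15.7800 9.0550 3.4950 5.7800 5.0550] k=[25 22 23 19 17 10 3 8 7]
t=16: x=[24.8350 22.2200 22.7250 19.1100 16.7250 10.0000 3.6600 7.6700 7.0550] k=[25 20 22 21 19 11 3 8 6]
t=17: x=[24.7250 20.3850 21.8350 20.9450 18.6700 11.0000 3.7150 7.6150 6.1100] k=[25 19 24 19 17 9 6 6 7]
t=18: x=[24.6700 19.6050 23.4500 19.1650 16.6700 9.2750 6.1650 6.0550 6.9450] k=[25 22 23 20 16 9 7 6 7]
t=19: x=[24.8350 22.2200 22.7800 19.9450 15.8350 9.2750 7.0550 6.1100 6.9450] k=[23 21 21 19 17 9 9 4 6]
t=20: x=[22.8900 21.1100 20.8900 19.0000 16.6700 9.4400 8.7250 4.3850 5.8900] k=[22 20 20 21 16 8 10 4 4]
t=21: x=[21.8900 20.1100 20.0550 20.6700 15.8350 8.5500 9.5600 4.3300 4.0000] k=[20 18 19 21 15 7 11 4 5]
t=22: x=[19.8900 18.1650 19.0550 20.5600 14.8900 7.6600 10.3950 4.4400 4.9450] k=[18 17 18 19 16 7 9 3 3]
t=23: x=[17.9450 17.1100 18.0000 18.7800 15.6700 7.6050 8.5600 3.3300 3.0000] k=[18 18 17 17 16 10 7 2 3]
t=24: x=[18.0000 17.9450 17.0550 16.9450 15.7250 10.1650 6.8900 2.3300 2.9450] k=[16 20 15 15 17 8 9 4 5]
t=25: x=[16.2200 19.5050 15.2750 15.1100 16.3950 8.5500 8.6700 4.3300 4.9450] k=[18 19 17 17 15 11 11 6 7]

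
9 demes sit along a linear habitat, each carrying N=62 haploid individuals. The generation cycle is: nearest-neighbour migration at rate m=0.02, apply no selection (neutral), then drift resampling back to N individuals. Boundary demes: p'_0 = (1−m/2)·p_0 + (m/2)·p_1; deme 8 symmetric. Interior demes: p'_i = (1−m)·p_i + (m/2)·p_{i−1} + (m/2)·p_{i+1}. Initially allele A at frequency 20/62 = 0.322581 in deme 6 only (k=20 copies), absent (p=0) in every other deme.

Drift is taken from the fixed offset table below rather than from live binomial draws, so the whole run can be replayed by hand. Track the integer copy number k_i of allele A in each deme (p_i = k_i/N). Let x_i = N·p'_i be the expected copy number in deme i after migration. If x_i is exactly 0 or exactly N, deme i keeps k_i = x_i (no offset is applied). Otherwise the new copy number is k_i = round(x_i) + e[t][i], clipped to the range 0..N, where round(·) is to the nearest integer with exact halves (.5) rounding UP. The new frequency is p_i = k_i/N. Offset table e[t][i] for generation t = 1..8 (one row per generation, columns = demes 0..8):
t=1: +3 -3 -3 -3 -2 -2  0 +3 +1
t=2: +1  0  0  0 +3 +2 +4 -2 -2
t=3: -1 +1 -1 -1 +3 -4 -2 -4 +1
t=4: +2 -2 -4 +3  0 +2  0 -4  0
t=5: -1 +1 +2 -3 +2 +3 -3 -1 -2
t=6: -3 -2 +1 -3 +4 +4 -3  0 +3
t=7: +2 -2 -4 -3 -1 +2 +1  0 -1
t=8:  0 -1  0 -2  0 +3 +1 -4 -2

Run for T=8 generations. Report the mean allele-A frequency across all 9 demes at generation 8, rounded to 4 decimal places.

0.0717

t=0: k=[0 0 0 0 0 0 20 0 0]
t=1: x=[0.0000 0.0000 0.0000 0.0000 0.0000 0.2000 19.6000 0.2000 0.0000] k=[0 0 0 0 0 0 20 3 0]
t=2: x=[0.0000 0.0000 0.0000 0.0000 0.0000 0.2000 19.6300 3.1400 0.0300] k=[0 0 0 0 0 2 24 1 0]
t=3: x=[0.0000 0.0000 0.0000 0.0000 0.0200 2.2000 23.5500 1.2200 0.0100] k=[0 0 0 0 3 0 22 0 1]
t=4: x=[0.0000 0.0000 0.0000 0.0300 2.9400 0.2500 21.5600 0.2300 0.9900] k=[0 0 0 3 3 2 22 0 1]
t=5: x=[0.0000 0.0000 0.0300 2.9700 2.9900 2.2100 21.5800 0.2300 0.9900] k=[0 0 2 0 5 5 19 0 0]
t=6: x=[0.0000 0.0200 1.9600 0.0700 4.9500 5.1400 18.6700 0.1900 0.0000] k=[0 0 3 0 9 9 16 0 0]
t=7: x=[0.0000 0.0300 2.9400 0.1200 8.9100 9.0700 15.7700 0.1600 0.0000] k=[0 0 0 0 8 11 17 0 0]
t=8: x=[0.0000 0.0000 0.0000 0.0800 7.9500 11.0300 16.7700 0.1700 0.0000] k=[0 0 0 0 8 14 18 0 0]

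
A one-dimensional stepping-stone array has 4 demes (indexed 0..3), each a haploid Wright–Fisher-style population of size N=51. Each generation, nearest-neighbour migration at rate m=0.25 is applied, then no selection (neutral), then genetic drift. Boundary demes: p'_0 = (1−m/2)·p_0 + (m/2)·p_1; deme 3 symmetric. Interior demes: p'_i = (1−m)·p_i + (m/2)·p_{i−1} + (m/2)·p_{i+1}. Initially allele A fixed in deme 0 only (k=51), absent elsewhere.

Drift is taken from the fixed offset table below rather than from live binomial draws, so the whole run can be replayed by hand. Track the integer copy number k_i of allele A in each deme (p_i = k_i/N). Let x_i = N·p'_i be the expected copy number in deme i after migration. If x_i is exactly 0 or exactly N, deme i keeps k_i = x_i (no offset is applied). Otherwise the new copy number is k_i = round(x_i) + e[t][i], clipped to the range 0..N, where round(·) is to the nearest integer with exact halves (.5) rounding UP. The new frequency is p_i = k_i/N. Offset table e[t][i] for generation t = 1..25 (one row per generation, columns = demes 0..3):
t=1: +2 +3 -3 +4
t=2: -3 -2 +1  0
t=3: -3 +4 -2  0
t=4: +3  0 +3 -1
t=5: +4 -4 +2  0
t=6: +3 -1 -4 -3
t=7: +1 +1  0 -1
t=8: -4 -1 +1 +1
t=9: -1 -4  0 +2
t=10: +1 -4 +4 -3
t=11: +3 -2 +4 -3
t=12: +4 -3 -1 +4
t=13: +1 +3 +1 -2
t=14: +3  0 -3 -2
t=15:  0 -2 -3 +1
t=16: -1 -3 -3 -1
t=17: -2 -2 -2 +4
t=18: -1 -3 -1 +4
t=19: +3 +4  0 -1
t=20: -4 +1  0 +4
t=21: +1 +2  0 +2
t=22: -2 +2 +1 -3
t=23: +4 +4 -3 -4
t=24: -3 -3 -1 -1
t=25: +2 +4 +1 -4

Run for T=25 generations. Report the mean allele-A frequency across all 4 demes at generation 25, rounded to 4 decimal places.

t=0: k=[51 0 0 0]
t=1: x=[44.6250 6.3750 0.0000 0.0000] k=[47 9 0 0]
t=2: x=[42.2500 12.6250 1.1250 0.0000] k=[39 11 2 0]
t=3: x=[35.5000 13.3750 2.8750 0.2500] k=[33 17 1 0]
t=4: x=[31.0000 17.0000 2.8750 0.1250] k=[34 17 6 0]
t=5: x=[31.8750 17.7500 6.6250 0.7500] k=[36 14 9 1]
t=6: x=[33.2500 16.1250 8.6250 2.0000] k=[36 15 5 0]
t=7: x=[33.3750 16.3750 5.6250 0.6250] k=[34 17 6 0]
t=8: x=[31.8750 17.7500 6.6250 0.7500] k=[28 17 8 2]
t=9: x=[26.6250 17.2500 8.3750 2.7500] k=[26 13 8 5]
t=10: x=[24.3750 14.0000 8.2500 5.3750] k=[25 10 12 2]
t=11: x=[23.1250 12.1250 10.5000 3.2500] k=[26 10 15 0]
t=12: x=[24.0000 12.6250 12.5000 1.8750] k=[28 10 12 6]
t=13: x=[25.7500 12.5000 11.0000 6.7500] k=[27 16 12 5]
t=14: x=[25.6250 16.8750 11.6250 5.8750] k=[29 17 9 4]
t=15: x=[27.5000 17.5000 9.3750 4.6250] k=[28 16 6 6]
t=16: x=[26.5000 16.2500 7.2500 6.0000] k=[26 13 4 5]
t=17: x=[24.3750 13.5000 5.2500 4.8750] k=[22 12 3 9]
t=18: x=[20.7500 12.1250 4.8750 8.2500] k=[20 9 4 12]
t=19: x=[18.6250 9.7500 5.6250 11.0000] k=[22 14 6 10]
t=20: x=[21.0000 14.0000 7.5000 9.5000] k=[17 15 8 14]
t=21: x=[16.7500 14.3750 9.6250 13.2500] k=[18 16 10 15]
t=22: x=[17.7500 15.5000 11.3750 14.3750] k=[16 18 12 11]
t=23: x=[16.2500 17.0000 12.6250 11.1250] k=[20 21 10 7]
t=24: x=[20.1250 19.5000 11.0000 7.3750] k=[17 17 10 6]
t=25: x=[17.0000 16.1250 10.3750 6.5000] k=[19 20 11 3]

0.2598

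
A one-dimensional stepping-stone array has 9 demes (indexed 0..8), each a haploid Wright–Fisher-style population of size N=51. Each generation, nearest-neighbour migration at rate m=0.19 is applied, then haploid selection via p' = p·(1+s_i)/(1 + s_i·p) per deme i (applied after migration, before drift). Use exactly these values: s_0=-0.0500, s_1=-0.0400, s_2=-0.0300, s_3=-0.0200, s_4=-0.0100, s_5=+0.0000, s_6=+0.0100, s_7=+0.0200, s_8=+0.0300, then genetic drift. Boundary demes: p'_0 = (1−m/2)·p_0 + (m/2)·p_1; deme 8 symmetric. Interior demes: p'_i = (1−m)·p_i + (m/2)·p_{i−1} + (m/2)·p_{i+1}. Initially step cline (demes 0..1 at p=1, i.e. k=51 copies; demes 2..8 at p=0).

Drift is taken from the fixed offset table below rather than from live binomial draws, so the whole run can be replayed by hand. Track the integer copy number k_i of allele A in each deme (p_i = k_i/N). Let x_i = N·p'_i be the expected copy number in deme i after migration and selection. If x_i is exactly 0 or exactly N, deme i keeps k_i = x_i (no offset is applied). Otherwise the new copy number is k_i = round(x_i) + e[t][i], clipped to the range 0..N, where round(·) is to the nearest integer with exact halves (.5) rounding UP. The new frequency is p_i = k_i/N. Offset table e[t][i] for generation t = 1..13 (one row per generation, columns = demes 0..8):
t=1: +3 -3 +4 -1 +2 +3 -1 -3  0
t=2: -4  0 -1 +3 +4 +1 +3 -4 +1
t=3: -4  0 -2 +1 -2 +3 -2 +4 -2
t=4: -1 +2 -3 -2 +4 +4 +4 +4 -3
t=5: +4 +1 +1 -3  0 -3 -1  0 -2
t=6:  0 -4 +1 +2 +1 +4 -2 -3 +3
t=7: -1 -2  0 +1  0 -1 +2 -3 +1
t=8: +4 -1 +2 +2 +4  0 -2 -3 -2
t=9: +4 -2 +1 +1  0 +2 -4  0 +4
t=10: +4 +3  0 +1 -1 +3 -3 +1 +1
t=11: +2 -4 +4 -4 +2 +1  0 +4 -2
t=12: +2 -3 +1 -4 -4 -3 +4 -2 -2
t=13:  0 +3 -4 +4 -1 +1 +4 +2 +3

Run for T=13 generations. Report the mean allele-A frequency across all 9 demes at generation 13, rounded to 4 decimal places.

t=0: k=[51 51 0 0 0 0 0 0 0]
t=1: x=[51.0000 45.9730 4.7131 0.0000 0.0000 0.0000 0.0000 0.0000 0.0000] k=[51 43 9 0 0 0 0 0 0]
t=2: x=[50.2006 40.1862 11.1081 0.8382 0.0000 0.0000 0.0000 0.0000 0.0000] k=[46 40 10 4 0 0 0 0 0]
t=3: x=[45.1704 37.3151 11.9983 4.1130 0.3762 0.0000 0.0000 0.0000 0.0000] k=[41 37 10 5 0 0 0 0 0]
t=4: x=[40.1895 34.3606 11.8113 4.9096 0.4703 0.0000 0.0000 0.0000 0.0000] k=[39 36 9 3 4 0 0 0 0]
t=5: x=[38.2303 33.2506 10.7346 3.5969 3.4922 0.3800 0.0000 0.0000 0.0000] k=[42 34 12 1 3 0 0 0 0]
t=6: x=[40.8288 32.1880 12.7515 2.1922 2.5010 0.2850 0.0000 0.0000 0.0000] k=[41 28 14 4 4 4 0 0 0]
t=7: x=[39.3092 27.3882 14.0676 4.8604 3.9631 3.6200 0.3838 0.0000 0.0000] k=[38 25 14 6 4 3 2 0 0]
t=8: x=[36.2327 24.6698 13.9739 6.4552 4.0573 3.0000 1.9233 0.1938 0.0000] k=[40 24 16 8 8 3 0 0 0]
t=9: x=[37.9892 24.2403 15.6675 8.6144 7.4608 3.1900 0.2878 0.0000 0.0000] k=[42 22 17 10 7 5 0 0 0]
t=10: x=[39.6539 22.9089 16.4685 10.2140 7.0338 4.7150 0.4797 0.0000 0.0000] k=[44 26 16 11 6 8 0 0 0]
t=11: x=[41.9133 26.2403 16.1371 10.8267 6.6070 7.0500 0.7675 0.0000 0.0000] k=[44 22 20 7 9 8 1 0 0]
t=12: x=[41.5205 23.3823 18.5937 8.2839 8.6426 7.4300 1.5852 0.0969 0.0000] k=[44 20 20 4 5 4 6 0 0]
t=13: x=[41.3242 21.7692 18.1226 5.5148 4.7664 4.2850 5.2870 0.5813 0.0000] k=[41 25 14 10 4 5 9 3 0]

0.2418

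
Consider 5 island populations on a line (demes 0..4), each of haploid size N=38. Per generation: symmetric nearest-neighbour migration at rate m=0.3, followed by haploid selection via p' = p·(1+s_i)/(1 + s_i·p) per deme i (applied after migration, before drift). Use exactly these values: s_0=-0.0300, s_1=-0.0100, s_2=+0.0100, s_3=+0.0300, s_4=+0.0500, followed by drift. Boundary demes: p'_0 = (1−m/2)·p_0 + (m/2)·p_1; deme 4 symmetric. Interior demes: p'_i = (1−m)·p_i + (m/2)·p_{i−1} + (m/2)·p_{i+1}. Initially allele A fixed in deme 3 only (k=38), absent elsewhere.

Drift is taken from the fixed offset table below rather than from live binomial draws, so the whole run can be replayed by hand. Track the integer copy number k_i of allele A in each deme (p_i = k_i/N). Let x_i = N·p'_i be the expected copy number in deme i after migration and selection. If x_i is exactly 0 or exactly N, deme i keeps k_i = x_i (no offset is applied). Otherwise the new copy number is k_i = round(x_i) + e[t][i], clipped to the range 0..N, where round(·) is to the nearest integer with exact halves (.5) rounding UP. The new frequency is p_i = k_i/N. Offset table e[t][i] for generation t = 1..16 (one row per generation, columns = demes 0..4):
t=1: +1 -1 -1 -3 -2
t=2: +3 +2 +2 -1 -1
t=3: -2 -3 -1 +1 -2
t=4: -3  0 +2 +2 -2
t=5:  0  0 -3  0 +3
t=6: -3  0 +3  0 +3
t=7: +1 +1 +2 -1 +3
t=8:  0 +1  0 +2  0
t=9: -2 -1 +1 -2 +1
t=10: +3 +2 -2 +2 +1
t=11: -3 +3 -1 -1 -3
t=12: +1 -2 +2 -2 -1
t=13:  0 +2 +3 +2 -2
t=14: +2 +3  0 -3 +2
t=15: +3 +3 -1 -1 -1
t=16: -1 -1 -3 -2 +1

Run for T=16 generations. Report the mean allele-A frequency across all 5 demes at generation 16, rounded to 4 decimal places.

t=0: k=[0 0 0 38 0]
t=1: x=[0.0000 0.0000 5.7484 26.8345 5.9404] k=[0 0 5 24 4]
t=2: x=[0.0000 0.7426 7.1576 18.4304 7.2829] k=[0 3 9 17 6]
t=3: x=[0.4367 3.4186 9.3701 14.4135 7.9525] k=[0 0 8 15 6]
t=4: x=[0.0000 1.1884 7.9122 12.8502 7.6436] k=[0 1 10 15 6]
t=5: x=[0.1455 2.1793 9.4706 13.1530 7.6436] k=[0 2 6 13 11]
t=6: x=[0.2911 2.2784 6.5035 11.8901 11.6912] k=[0 2 10 12 15]
t=7: x=[0.2911 2.8732 9.1690 12.3956 14.9905] k=[1 4 11 11 18]
t=8: x=[1.4081 4.5595 10.0233 12.2945 17.4092] k=[1 6 10 14 17]
t=9: x=[1.6998 5.8004 10.0735 14.1112 17.0071] k=[0 5 11 12 18]
t=10: x=[0.7279 5.1054 10.3247 13.0016 17.5599] k=[4 7 8 15 19]
t=11: x=[4.3317 6.6447 8.9680 14.8163 18.8633] k=[1 10 8 14 16]
t=12: x=[2.2837 8.2847 9.2696 13.6575 16.1513] k=[3 6 11 12 15]
t=13: x=[3.3556 6.2474 10.4753 12.5472 14.9905] k=[3 8 13 15 13]
t=14: x=[3.6483 7.9367 12.6338 14.6653 13.7248] k=[6 11 13 12 16]
t=15: x=[6.5826 10.4736 12.6338 13.0016 15.8489] k=[10 13 12 12 15]
t=16: x=[10.2208 12.3162 12.2324 12.6987 14.9905] k=[9 11 9 11 16]

0.2947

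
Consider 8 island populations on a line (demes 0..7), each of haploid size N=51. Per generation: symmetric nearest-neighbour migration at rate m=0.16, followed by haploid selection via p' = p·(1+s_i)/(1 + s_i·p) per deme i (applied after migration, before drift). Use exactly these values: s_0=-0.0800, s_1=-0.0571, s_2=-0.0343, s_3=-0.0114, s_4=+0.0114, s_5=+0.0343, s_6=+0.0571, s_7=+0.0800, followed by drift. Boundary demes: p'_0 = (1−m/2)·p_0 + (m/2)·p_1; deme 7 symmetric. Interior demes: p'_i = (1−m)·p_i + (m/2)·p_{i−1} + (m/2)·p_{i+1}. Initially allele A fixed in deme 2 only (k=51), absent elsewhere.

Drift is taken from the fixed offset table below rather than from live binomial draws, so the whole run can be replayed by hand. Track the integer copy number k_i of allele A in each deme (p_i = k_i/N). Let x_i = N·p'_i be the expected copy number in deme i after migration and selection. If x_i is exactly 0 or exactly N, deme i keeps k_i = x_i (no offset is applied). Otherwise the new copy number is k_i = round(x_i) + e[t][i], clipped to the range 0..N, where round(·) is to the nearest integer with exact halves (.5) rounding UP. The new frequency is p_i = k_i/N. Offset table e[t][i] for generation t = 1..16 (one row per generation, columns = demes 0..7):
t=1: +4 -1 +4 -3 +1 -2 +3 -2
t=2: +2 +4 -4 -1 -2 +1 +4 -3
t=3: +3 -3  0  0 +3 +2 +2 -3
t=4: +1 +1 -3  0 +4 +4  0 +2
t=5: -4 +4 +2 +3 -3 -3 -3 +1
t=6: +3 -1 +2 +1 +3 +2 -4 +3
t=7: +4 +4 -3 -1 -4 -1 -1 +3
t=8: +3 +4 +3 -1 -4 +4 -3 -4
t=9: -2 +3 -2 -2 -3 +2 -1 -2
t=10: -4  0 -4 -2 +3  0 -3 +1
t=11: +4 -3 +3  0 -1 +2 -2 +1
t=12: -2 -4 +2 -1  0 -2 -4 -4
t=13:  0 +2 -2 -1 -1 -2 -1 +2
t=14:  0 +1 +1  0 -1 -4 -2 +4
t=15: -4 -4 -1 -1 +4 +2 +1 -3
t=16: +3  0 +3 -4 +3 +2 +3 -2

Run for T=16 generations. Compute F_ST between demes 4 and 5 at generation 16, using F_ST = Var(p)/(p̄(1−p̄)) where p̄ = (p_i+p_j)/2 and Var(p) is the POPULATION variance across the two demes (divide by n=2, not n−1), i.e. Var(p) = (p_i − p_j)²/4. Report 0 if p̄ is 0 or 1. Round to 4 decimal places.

0.0216

t=0: k=[0 0 51 0 0 0 0 0]
t=1: x=[0.0000 3.8647 42.5979 4.0372 0.0000 0.0000 0.0000 0.0000] k=[0 3 47 1 0 0 0 0]
t=2: x=[0.2209 5.9633 39.4920 4.5522 0.0809 0.0000 0.0000 0.0000] k=[2 10 35 4 0 0 0 0]
t=3: x=[2.4389 10.8493 30.0908 6.0982 0.3236 0.0000 0.0000 0.0000] k=[5 8 30 6 3 0 0 0]
t=4: x=[4.8608 9.0731 25.8753 7.6055 3.0322 0.2482 0.0000 0.0000] k=[6 10 23 8 7 4 0 0]
t=5: x=[5.8726 10.2307 20.3318 9.0344 6.9074 4.0438 0.3382 0.0000] k=[2 14 22 12 4 1 0 0]
t=6: x=[2.7359 13.0995 20.1332 12.0541 4.4458 1.1989 0.0846 0.0000] k=[6 12 22 13 7 3 0 0]
t=7: x=[6.0228 11.7790 20.0538 13.1279 7.2301 3.1791 0.2536 0.0000] k=[10 16 17 12 3 2 0 0]
t=8: x=[9.8027 14.9707 16.1326 11.5771 3.6785 1.9833 0.1691 0.0000] k=[13 19 19 11 0 6 0 0]
t=9: x=[12.6695 17.8323 17.9519 10.6630 1.3751 5.1953 0.5071 0.0000] k=[11 21 16 9 0 7 0 0]
t=10: x=[11.0607 19.0927 15.4614 8.7565 1.2942 6.0577 0.5916 0.0000] k=[7 19 11 7 4 6 0 0]
t=11: x=[7.4158 16.7324 11.0156 7.0104 4.4458 5.5239 0.5071 0.0000] k=[11 14 14 7 3 8 0 0]
t=12: x=[10.5264 13.1773 13.0974 7.1691 3.7593 7.1652 0.6761 0.0000] k=[9 9 15 6 4 5 0 0]
t=13: x=[8.3986 9.0346 13.4515 6.4947 4.2843 4.6609 0.4227 0.0000] k=[8 11 11 5 3 3 0 0]
t=14: x=[7.6801 10.2693 10.2316 5.2656 3.1938 2.8494 0.2536 0.0000] k=[8 11 11 5 2 0 0 0]
t=15: x=[7.6801 10.2693 10.2316 5.1863 2.1027 0.1655 0.0000 0.0000] k=[4 6 9 4 6 2 0 0]
t=16: x=[3.8523 5.7721 8.1189 4.5126 5.5760 2.2308 0.1691 0.0000] k=[7 6 11 1 9 4 3 0]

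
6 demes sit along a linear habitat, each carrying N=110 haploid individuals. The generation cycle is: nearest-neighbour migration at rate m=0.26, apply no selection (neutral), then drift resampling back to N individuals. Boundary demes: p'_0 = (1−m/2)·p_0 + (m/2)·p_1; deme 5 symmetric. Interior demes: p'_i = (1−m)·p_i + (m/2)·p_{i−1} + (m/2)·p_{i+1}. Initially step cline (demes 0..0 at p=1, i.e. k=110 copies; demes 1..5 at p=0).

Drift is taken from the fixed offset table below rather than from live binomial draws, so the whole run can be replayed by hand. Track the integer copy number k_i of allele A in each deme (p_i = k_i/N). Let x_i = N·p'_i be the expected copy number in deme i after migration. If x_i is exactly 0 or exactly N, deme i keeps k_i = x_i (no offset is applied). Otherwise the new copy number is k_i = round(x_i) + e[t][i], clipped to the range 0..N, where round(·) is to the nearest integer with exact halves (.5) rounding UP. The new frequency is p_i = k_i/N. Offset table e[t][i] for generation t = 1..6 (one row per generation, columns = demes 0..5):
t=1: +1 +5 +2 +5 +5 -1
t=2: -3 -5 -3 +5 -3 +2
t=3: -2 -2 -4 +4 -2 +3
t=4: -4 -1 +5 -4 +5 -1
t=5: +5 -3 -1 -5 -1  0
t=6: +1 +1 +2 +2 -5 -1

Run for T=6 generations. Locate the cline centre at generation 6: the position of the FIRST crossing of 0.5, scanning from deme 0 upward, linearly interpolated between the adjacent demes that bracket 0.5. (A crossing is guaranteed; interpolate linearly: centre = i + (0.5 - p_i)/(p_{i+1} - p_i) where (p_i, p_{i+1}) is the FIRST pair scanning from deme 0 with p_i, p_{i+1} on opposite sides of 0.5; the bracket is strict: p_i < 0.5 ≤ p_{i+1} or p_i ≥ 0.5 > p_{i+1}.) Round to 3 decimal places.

t=0: k=[110 0 0 0 0 0]
t=1: x=[95.7000 14.3000 0.0000 0.0000 0.0000 0.0000] k=[97 19 0 0 0 0]
t=2: x=[86.8600 26.6700 2.4700 0.0000 0.0000 0.0000] k=[84 22 0 0 0 0]
t=3: x=[75.9400 27.2000 2.8600 0.0000 0.0000 0.0000] k=[74 25 0 0 0 0]
t=4: x=[67.6300 28.1200 3.2500 0.0000 0.0000 0.0000] k=[64 27 8 0 0 0]
t=5: x=[59.1900 29.3400 9.4300 1.0400 0.0000 0.0000] k=[64 26 8 0 0 0]
t=6: x=[59.0600 28.6000 9.3000 1.0400 0.0000 0.0000] k=[60 30 11 3 0 0]

0.167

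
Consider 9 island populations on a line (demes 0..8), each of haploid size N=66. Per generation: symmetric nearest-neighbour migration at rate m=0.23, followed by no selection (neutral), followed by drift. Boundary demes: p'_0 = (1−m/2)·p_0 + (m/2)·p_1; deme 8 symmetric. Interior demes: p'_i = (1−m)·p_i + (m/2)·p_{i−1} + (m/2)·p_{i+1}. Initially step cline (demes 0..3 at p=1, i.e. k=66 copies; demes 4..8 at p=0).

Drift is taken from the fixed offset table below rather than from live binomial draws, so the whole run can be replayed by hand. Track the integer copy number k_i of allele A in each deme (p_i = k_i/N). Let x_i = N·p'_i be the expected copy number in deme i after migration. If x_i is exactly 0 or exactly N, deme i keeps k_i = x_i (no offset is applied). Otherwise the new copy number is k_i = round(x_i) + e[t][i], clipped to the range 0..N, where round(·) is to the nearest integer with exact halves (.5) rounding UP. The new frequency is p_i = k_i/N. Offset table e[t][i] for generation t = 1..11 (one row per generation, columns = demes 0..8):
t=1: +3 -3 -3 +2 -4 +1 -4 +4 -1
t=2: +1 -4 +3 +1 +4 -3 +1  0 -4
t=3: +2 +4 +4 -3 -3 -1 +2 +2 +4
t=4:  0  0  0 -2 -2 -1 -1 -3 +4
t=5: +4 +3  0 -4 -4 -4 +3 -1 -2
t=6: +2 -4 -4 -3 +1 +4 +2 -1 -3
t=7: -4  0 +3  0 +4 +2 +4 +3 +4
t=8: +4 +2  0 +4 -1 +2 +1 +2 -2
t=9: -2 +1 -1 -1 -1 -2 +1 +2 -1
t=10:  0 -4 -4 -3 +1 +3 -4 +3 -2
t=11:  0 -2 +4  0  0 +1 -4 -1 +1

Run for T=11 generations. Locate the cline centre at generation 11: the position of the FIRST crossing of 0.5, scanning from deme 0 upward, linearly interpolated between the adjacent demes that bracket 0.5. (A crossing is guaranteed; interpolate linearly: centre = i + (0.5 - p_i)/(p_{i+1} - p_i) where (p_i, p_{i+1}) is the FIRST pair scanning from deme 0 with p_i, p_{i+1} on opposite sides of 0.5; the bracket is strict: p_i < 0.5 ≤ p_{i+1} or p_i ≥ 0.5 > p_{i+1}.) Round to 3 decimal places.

t=0: k=[66 66 66 66 0 0 0 0 0]
t=1: x=[66.0000 66.0000 66.0000 58.4100 7.5900 0.0000 0.0000 0.0000 0.0000] k=[66 66 66 60 4 0 0 0 0]
t=2: x=[66.0000 66.0000 65.3100 54.2500 9.9800 0.4600 0.0000 0.0000 0.0000] k=[66 66 66 55 14 0 0 0 0]
t=3: x=[66.0000 66.0000 64.7350 51.5500 17.1050 1.6100 0.0000 0.0000 0.0000] k=[66 66 66 49 14 1 0 0 0]
t=4: x=[66.0000 66.0000 64.0450 46.9300 16.5300 2.3800 0.1150 0.0000 0.0000] k=[66 66 64 45 15 1 0 0 0]
t=5: x=[66.0000 65.7700 62.0450 43.7350 16.8400 2.4950 0.1150 0.0000 0.0000] k=[66 66 62 40 13 0 3 0 0]
t=6: x=[66.0000 65.5400 59.9300 39.4250 14.6100 1.8400 2.3100 0.3450 0.0000] k=[66 62 56 36 16 6 4 0 0]
t=7: x=[65.5400 61.7700 54.3900 36.0000 17.1500 6.9200 3.7700 0.4600 0.0000] k=[62 62 57 36 21 9 8 3 0]
t=8: x=[62.0000 61.4250 55.1600 36.6900 21.3450 10.2650 7.5400 3.2300 0.3450] k=[66 63 55 41 20 12 9 5 0]
t=9: x=[65.6550 62.4250 54.3100 40.1950 21.4950 12.5750 8.8850 4.8850 0.5750] k=[64 63 53 39 20 11 10 7 0]
t=10: x=[63.8850 61.9650 52.5400 38.4250 21.1500 11.9200 9.7700 6.5400 0.8050] k=[64 58 49 35 22 15 6 10 0]
t=11: x=[63.3100 57.6550 48.4250 35.1150 22.6900 14.7700 7.4950 8.3900 1.1500] k=[63 56 52 35 23 16 3 7 2]

3.167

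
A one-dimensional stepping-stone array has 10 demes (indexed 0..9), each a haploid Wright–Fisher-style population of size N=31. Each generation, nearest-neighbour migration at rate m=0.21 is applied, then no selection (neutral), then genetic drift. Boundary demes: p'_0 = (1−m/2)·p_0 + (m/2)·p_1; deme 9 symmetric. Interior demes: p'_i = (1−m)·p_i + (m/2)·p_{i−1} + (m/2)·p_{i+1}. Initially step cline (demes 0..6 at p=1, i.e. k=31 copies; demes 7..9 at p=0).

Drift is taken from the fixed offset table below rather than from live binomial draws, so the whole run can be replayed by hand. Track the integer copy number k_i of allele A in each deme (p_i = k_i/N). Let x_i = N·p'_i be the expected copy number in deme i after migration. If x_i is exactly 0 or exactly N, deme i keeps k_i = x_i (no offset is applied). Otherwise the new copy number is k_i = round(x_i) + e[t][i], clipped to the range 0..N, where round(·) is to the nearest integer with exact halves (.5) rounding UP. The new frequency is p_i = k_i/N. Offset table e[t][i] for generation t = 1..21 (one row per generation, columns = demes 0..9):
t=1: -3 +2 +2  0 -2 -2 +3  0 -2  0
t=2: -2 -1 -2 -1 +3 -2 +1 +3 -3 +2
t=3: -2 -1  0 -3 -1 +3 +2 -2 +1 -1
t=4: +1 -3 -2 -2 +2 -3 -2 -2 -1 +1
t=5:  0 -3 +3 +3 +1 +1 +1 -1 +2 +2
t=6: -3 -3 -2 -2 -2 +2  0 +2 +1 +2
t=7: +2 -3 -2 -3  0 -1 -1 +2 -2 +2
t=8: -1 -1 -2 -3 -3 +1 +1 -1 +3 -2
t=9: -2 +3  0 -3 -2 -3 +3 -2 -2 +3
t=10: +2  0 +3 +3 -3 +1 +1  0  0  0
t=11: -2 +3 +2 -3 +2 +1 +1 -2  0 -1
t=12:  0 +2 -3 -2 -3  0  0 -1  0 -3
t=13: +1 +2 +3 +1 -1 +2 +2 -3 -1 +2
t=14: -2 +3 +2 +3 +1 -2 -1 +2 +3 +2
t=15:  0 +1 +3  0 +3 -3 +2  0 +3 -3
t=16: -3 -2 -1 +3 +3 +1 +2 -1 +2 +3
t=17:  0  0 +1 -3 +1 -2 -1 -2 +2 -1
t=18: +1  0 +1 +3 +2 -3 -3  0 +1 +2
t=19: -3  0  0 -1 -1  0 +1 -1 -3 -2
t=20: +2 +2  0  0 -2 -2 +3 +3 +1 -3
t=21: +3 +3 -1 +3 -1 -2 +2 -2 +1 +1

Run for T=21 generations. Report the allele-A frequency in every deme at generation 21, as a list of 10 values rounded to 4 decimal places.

t=0: k=[31 31 31 31 31 31 31 0 0 0]
t=1: x=[31.0000 31.0000 31.0000 31.0000 31.0000 31.0000 27.7450 3.2550 0.0000 0.0000] k=[31 31 31 31 31 31 31 3 0 0]
t=2: x=[31.0000 31.0000 31.0000 31.0000 31.0000 31.0000 28.0600 5.6250 0.3150 0.0000] k=[31 31 31 31 31 31 29 9 0 0]
t=3: x=[31.0000 31.0000 31.0000 31.0000 31.0000 30.7900 27.1100 10.1550 0.9450 0.0000] k=[31 31 31 31 31 31 29 8 2 0]
t=4: x=[31.0000 31.0000 31.0000 31.0000 31.0000 30.7900 27.0050 9.5750 2.4200 0.2100] k=[31 31 31 31 31 28 25 8 1 1]
t=5: x=[31.0000 31.0000 31.0000 31.0000 30.6850 28.0000 23.5300 9.0500 1.7350 1.0000] k=[31 31 31 31 31 29 25 8 4 3]
t=6: x=[31.0000 31.0000 31.0000 31.0000 30.7900 28.7900 23.6350 9.3650 4.3150 3.1050] k=[31 31 31 31 29 31 24 11 5 5]
t=7: x=[31.0000 31.0000 31.0000 30.7900 29.4200 30.0550 23.3700 11.7350 5.6300 5.0000] k=[31 31 31 28 29 29 22 14 4 7]
t=8: x=[31.0000 31.0000 30.6850 28.4200 28.8950 28.2650 21.8950 13.7900 5.3650 6.6850] k=[31 31 29 25 26 29 23 13 8 5]
t=9: x=[31.0000 30.7900 28.7900 25.5250 26.2100 28.0550 22.5800 13.5250 8.2100 5.3150] k=[31 31 29 23 24 25 26 12 6 8]
t=10: x=[31.0000 30.7900 28.5800 23.7350 24.0000 25.0000 24.4250 12.8400 6.8400 7.7900] k=[31 31 31 27 21 26 25 13 7 8]
t=11: x=[31.0000 31.0000 30.5800 26.7900 22.1550 25.3700 23.8450 13.6300 7.7350 7.8950] k=[31 31 31 24 24 26 25 12 8 7]
t=12: x=[31.0000 31.0000 30.2650 24.7350 24.2100 25.6850 23.7400 12.9450 8.3150 7.1050] k=[31 31 27 23 21 26 24 12 8 4]
t=13: x=[31.0000 30.5800 27.0000 23.2100 21.7350 25.2650 22.9500 12.8400 8.0000 4.4200] k=[31 31 30 24 21 27 25 10 7 6]
t=14: x=[31.0000 30.8950 29.4750 24.3150 21.9450 26.1600 23.6350 11.2600 7.2100 6.1050] k=[31 31 31 27 23 24 23 13 10 8]
t=15: x=[31.0000 31.0000 30.5800 27.0000 23.5250 23.7900 22.0550 13.7350 10.1050 8.2100] k=[31 31 31 27 27 21 24 14 13 5]
t=16: x=[31.0000 31.0000 30.5800 27.4200 26.3700 21.9450 22.6350 14.9450 12.2650 5.8400] k=[31 31 30 30 29 23 25 14 14 9]
t=17: x=[31.0000 30.8950 30.1050 29.8950 28.4750 23.8400 23.6350 15.1550 13.4750 9.5250] k=[31 31 31 27 29 22 23 13 15 9]
t=18: x=[31.0000 31.0000 30.5800 27.6300 28.0550 22.8400 21.8450 14.2600 14.1600 9.6300] k=[31 31 31 31 30 20 19 14 15 12]
t=19: x=[31.0000 31.0000 31.0000 30.8950 29.0550 20.9450 18.5800 14.6300 14.5800 12.3150] k=[31 31 31 30 28 21 20 14 12 10]
t=20: x=[31.0000 31.0000 30.8950 29.8950 27.4750 21.6300 19.4750 14.4200 12.0000 10.2100] k=[31 31 31 30 25 20 22 17 13 7]
t=21: x=[31.0000 31.0000 30.8950 29.5800 25.0000 20.7350 21.2650 17.1050 12.7900 7.6300] k=[31 31 30 31 24 19 23 15 14 9]

[1.0000, 1.0000, 0.9677, 1.0000, 0.7742, 0.6129, 0.7419, 0.4839, 0.4516, 0.2903]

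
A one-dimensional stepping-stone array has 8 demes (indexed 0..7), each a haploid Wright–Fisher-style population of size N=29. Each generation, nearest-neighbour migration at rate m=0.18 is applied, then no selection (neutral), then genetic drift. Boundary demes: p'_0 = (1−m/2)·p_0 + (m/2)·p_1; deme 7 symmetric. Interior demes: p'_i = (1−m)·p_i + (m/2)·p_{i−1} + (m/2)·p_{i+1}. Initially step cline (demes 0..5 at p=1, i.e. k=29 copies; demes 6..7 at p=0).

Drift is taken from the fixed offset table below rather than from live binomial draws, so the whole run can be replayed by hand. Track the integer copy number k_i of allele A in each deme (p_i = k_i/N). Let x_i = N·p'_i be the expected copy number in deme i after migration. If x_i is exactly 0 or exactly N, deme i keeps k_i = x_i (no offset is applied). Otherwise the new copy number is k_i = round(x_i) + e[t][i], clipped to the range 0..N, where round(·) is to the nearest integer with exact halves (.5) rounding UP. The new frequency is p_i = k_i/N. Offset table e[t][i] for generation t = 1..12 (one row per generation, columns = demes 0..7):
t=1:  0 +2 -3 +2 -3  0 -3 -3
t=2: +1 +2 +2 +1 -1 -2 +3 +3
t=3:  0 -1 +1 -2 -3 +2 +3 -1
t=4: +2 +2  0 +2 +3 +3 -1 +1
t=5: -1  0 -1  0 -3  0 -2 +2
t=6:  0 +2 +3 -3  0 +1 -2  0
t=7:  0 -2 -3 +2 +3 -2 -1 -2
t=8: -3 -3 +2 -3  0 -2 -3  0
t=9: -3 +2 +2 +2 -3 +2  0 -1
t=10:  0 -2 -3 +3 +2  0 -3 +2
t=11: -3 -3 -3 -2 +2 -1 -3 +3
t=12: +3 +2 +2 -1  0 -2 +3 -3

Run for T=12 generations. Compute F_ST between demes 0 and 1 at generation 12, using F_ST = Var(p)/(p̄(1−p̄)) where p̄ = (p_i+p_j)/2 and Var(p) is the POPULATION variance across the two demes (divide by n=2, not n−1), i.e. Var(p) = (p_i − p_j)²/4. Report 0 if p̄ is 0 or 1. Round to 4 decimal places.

0.0028

t=0: k=[29 29 29 29 29 29 0 0]
t=1: x=[29.0000 29.0000 29.0000 29.0000 29.0000 26.3900 2.6100 0.0000] k=[29 29 29 29 29 26 0 0]
t=2: x=[29.0000 29.0000 29.0000 29.0000 28.7300 23.9300 2.3400 0.0000] k=[29 29 29 29 28 22 5 0]
t=3: x=[29.0000 29.0000 29.0000 28.9100 27.5500 21.0100 6.0800 0.4500] k=[29 29 29 27 25 23 9 0]
t=4: x=[29.0000 29.0000 28.8200 27.0000 25.0000 21.9200 9.4500 0.8100] k=[29 29 29 29 28 25 8 2]
t=5: x=[29.0000 29.0000 29.0000 28.9100 27.8200 23.7400 8.9900 2.5400] k=[29 29 29 29 25 24 7 5]
t=6: x=[29.0000 29.0000 29.0000 28.6400 25.2700 22.5600 8.3500 5.1800] k=[29 29 29 26 25 24 6 5]
t=7: x=[29.0000 29.0000 28.7300 26.1800 25.0000 22.4700 7.5300 5.0900] k=[29 29 26 28 28 20 7 3]
t=8: x=[29.0000 28.7300 26.4500 27.8200 27.2800 19.5500 7.8100 3.3600] k=[29 26 28 25 27 18 5 3]
t=9: x=[28.7300 26.4500 27.5500 25.4500 26.0100 17.6400 5.9900 3.1800] k=[26 28 29 27 23 20 6 2]
t=10: x=[26.1800 27.9100 28.7300 26.8200 23.0900 19.0100 6.9000 2.3600] k=[26 26 26 29 25 19 4 4]
t=11: x=[26.0000 26.0000 26.2700 28.3700 24.8200 18.1900 5.3500 4.0000] k=[23 23 23 26 27 17 2 7]
t=12: x=[23.0000 23.0000 23.2700 25.8200 26.0100 16.5500 3.8000 6.5500] k=[26 25 25 25 26 15 7 4]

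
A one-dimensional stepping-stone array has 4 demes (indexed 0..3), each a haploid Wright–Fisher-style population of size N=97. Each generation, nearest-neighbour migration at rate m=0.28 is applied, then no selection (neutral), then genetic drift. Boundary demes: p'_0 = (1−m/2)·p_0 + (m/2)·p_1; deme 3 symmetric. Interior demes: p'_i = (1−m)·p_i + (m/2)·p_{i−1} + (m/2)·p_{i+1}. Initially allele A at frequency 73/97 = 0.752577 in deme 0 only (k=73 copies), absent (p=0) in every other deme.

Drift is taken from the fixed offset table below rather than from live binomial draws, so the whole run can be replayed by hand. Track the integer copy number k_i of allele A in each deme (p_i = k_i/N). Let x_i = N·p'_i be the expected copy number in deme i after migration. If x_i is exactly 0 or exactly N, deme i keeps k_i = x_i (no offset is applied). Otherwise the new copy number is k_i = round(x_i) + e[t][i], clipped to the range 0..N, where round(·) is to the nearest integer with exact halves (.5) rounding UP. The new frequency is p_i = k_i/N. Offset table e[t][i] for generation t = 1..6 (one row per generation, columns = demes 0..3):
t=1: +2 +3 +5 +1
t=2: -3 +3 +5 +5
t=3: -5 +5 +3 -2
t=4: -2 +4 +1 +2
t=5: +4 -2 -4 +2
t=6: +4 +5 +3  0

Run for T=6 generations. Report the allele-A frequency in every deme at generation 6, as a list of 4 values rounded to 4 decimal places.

t=0: k=[73 0 0 0]
t=1: x=[62.7800 10.2200 0.0000 0.0000] k=[65 13 0 0]
t=2: x=[57.7200 18.4600 1.8200 0.0000] k=[55 21 7 0]
t=3: x=[50.2400 23.8000 7.9800 0.9800] k=[45 29 11 0]
t=4: x=[42.7600 28.7200 11.9800 1.5400] k=[41 33 13 4]
t=5: x=[39.8800 31.3200 14.5400 5.2600] k=[44 29 11 7]
t=6: x=[41.9000 28.5800 12.9600 7.5600] k=[46 34 16 8]

[0.4742, 0.3505, 0.1649, 0.0825]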